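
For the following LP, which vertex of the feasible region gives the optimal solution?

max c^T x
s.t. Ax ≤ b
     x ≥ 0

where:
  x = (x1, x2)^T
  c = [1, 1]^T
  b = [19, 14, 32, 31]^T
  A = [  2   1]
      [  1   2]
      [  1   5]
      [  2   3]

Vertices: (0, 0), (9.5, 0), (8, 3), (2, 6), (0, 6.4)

Evaluate the objective at each vertex of the feasible region:
  z(0, 0) = 0
  z(9.5, 0) = 9.5
  z(8, 3) = 11  ←
  z(2, 6) = 8
  z(0, 6.4) = 6.4
The maximum is at x1 = 8, x2 = 3.

(8, 3)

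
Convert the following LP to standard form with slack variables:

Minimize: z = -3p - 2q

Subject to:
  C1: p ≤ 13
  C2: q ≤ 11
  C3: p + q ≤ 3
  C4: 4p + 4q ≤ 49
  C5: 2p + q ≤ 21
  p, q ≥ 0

min z = -3p - 2q

s.t.
  p + s1 = 13
  q + s2 = 11
  p + q + s3 = 3
  4p + 4q + s4 = 49
  2p + q + s5 = 21
  p, q, s1, s2, s3, s4, s5 ≥ 0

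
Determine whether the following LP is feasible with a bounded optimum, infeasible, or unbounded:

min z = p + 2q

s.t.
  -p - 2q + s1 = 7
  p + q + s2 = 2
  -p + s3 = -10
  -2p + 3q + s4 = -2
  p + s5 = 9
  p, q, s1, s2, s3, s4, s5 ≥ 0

Infeasible (no feasible solution exists)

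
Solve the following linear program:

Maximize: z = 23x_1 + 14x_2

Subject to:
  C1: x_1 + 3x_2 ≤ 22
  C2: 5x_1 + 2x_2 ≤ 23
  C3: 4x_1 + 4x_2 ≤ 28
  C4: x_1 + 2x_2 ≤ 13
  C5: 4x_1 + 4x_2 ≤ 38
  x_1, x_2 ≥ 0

Evaluate the objective at each vertex of the feasible region:
  z(0, 0) = 0
  z(4.6, 0) = 105.8
  z(3, 4) = 125  ←
  z(1, 6) = 107
  z(0, 6.5) = 91
The maximum is at x_1 = 3, x_2 = 4.

x_1 = 3, x_2 = 4, z = 125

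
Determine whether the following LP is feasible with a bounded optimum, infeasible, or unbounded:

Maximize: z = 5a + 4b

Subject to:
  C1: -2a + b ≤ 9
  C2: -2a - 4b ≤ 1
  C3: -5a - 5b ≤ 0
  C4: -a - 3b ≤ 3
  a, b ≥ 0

Unbounded (objective can increase without bound)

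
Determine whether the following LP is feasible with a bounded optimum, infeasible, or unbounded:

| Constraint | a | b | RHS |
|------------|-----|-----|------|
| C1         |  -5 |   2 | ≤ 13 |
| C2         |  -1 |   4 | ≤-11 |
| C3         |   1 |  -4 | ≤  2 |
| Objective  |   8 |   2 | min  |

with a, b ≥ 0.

Infeasible (no feasible solution exists)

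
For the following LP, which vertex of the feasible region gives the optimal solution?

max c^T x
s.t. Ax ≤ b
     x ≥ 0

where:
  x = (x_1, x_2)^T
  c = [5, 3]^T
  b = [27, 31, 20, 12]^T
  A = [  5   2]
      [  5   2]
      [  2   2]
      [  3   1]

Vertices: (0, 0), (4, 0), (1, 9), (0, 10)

Evaluate the objective at each vertex of the feasible region:
  z(0, 0) = 0
  z(4, 0) = 20
  z(1, 9) = 32  ←
  z(0, 10) = 30
The maximum is at x_1 = 1, x_2 = 9.

(1, 9)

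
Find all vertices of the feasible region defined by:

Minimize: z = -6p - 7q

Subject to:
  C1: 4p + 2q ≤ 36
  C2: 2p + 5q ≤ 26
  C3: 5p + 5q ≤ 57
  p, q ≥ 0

(0, 0), (9, 0), (8, 2), (0, 5.2)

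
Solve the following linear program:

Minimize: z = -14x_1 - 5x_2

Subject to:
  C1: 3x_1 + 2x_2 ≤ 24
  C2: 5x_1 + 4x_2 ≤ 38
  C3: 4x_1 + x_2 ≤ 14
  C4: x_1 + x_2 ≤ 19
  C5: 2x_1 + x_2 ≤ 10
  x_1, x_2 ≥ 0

Evaluate the objective at each vertex of the feasible region:
  z(0, 0) = 0
  z(3.5, 0) = -49
  z(2, 6) = -58  ←
  z(0.6667, 8.667) = -52.67
  z(0, 9.5) = -47.5
The minimum is at x_1 = 2, x_2 = 6.

x_1 = 2, x_2 = 6, z = -58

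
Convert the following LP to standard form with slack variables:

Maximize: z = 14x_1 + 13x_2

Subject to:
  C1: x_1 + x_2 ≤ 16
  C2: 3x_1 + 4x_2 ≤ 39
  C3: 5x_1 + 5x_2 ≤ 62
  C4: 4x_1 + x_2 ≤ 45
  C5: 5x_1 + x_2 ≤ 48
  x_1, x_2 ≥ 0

max z = 14x_1 + 13x_2

s.t.
  x_1 + x_2 + s1 = 16
  3x_1 + 4x_2 + s2 = 39
  5x_1 + 5x_2 + s3 = 62
  4x_1 + x_2 + s4 = 45
  5x_1 + x_2 + s5 = 48
  x_1, x_2, s1, s2, s3, s4, s5 ≥ 0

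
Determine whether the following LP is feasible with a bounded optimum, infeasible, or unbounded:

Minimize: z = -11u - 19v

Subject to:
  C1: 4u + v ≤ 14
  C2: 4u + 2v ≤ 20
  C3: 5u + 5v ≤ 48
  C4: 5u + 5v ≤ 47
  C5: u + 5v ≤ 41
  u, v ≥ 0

Feasible with a bounded optimal solution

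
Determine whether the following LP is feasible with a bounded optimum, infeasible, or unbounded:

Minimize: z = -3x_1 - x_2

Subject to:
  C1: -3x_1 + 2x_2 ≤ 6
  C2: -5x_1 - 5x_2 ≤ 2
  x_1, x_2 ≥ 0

Unbounded (objective can decrease without bound)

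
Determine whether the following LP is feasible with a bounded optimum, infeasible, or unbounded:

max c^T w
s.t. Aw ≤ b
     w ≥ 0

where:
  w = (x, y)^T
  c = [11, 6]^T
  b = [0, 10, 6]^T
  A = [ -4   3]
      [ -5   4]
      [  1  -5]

Unbounded (objective can increase without bound)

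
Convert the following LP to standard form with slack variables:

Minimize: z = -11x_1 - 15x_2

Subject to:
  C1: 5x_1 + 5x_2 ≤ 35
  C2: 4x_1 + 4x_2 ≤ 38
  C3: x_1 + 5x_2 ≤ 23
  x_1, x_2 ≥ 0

min z = -11x_1 - 15x_2

s.t.
  5x_1 + 5x_2 + s1 = 35
  4x_1 + 4x_2 + s2 = 38
  x_1 + 5x_2 + s3 = 23
  x_1, x_2, s1, s2, s3 ≥ 0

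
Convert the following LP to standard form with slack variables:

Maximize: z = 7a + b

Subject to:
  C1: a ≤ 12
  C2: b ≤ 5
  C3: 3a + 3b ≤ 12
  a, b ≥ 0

max z = 7a + b

s.t.
  a + s1 = 12
  b + s2 = 5
  3a + 3b + s3 = 12
  a, b, s1, s2, s3 ≥ 0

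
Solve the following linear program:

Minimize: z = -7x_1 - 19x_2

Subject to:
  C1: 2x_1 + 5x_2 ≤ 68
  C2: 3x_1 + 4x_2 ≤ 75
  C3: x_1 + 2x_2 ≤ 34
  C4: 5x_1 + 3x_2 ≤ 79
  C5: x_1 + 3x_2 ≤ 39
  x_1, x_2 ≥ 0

Evaluate the objective at each vertex of the feasible region:
  z(0, 0) = 0
  z(15.8, 0) = -110.6
  z(10.05, 9.579) = -252.4
  z(9, 10) = -253  ←
  z(0, 13) = -247
The minimum is at x_1 = 9, x_2 = 10.

x_1 = 9, x_2 = 10, z = -253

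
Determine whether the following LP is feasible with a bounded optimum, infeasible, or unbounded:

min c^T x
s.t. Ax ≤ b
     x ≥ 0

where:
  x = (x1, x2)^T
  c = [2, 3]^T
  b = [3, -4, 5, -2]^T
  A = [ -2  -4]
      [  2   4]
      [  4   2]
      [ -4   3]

Infeasible (no feasible solution exists)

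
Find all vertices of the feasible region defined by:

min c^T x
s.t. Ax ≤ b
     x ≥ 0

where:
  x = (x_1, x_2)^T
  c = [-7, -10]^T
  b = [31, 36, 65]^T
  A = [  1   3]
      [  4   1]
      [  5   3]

(0, 0), (9, 0), (7, 8), (0, 10.33)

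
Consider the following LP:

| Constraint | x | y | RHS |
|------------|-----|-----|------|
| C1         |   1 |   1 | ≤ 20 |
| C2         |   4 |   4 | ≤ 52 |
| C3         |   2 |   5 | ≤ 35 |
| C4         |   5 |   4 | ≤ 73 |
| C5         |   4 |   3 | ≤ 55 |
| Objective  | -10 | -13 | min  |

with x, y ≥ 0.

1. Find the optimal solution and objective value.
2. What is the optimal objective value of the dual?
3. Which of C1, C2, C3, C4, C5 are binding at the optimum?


1. x = 10, y = 3, z = -139
2. -139
3. C2, C3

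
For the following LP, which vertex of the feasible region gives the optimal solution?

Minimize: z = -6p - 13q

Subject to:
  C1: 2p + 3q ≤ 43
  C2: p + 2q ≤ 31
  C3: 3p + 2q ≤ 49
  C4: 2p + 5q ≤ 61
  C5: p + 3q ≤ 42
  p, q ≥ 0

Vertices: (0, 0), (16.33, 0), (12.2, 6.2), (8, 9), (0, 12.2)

Evaluate the objective at each vertex of the feasible region:
  z(0, 0) = 0
  z(16.33, 0) = -98
  z(12.2, 6.2) = -153.8
  z(8, 9) = -165  ←
  z(0, 12.2) = -158.6
The minimum is at p = 8, q = 9.

(8, 9)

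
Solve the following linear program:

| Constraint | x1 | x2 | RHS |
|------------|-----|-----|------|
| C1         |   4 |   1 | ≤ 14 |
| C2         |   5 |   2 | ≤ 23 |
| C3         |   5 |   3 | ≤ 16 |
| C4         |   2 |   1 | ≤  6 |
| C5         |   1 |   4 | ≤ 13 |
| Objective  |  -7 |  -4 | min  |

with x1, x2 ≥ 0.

Evaluate the objective at each vertex of the feasible region:
  z(0, 0) = 0
  z(3, 0) = -21
  z(2, 2) = -22  ←
  z(1.471, 2.882) = -21.82
  z(0, 3.25) = -13
The minimum is at x1 = 2, x2 = 2.

x1 = 2, x2 = 2, z = -22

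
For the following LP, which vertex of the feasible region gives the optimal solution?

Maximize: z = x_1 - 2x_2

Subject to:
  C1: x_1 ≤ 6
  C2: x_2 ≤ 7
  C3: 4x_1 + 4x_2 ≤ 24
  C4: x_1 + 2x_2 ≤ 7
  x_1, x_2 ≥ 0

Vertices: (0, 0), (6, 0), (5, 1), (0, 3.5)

Evaluate the objective at each vertex of the feasible region:
  z(0, 0) = 0
  z(6, 0) = 6  ←
  z(5, 1) = 3
  z(0, 3.5) = -7
The maximum is at x_1 = 6, x_2 = 0.

(6, 0)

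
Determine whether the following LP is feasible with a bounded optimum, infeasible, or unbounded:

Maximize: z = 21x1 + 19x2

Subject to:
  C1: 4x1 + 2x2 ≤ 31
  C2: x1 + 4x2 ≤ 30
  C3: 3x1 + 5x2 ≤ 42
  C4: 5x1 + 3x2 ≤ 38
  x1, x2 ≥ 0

Feasible with a bounded optimal solution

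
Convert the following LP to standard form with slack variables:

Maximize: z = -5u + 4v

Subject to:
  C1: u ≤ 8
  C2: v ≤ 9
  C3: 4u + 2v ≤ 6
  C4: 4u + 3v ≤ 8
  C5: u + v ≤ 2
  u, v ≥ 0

max z = -5u + 4v

s.t.
  u + s1 = 8
  v + s2 = 9
  4u + 2v + s3 = 6
  4u + 3v + s4 = 8
  u + v + s5 = 2
  u, v, s1, s2, s3, s4, s5 ≥ 0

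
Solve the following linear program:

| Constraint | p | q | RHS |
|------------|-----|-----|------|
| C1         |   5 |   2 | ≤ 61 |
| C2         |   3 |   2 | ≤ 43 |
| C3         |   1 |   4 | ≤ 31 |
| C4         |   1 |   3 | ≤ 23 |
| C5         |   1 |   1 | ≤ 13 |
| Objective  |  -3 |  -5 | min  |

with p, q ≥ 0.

Evaluate the objective at each vertex of the feasible region:
  z(0, 0) = 0
  z(12.2, 0) = -36.6
  z(11.67, 1.333) = -41.67
  z(8, 5) = -49  ←
  z(0, 7.667) = -38.33
The minimum is at p = 8, q = 5.

p = 8, q = 5, z = -49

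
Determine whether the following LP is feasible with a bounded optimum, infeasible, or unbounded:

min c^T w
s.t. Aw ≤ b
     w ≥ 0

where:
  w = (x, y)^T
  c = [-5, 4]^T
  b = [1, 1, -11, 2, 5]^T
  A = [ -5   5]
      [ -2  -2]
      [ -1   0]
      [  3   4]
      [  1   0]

Infeasible (no feasible solution exists)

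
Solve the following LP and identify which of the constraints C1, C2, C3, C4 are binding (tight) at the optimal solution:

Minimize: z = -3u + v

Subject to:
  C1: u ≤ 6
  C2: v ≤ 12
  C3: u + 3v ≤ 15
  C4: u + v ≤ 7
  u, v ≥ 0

At u = 6, v = 0, compute slack b - a·x for each constraint:
  C1: 6 − 6 = 0  (binding)
  C2: 12 − 0 = 12  (slack)
  C3: 15 − 6 = 9  (slack)
  C4: 7 − 6 = 1  (slack)

Optimal: u = 6, v = 0
Binding: C1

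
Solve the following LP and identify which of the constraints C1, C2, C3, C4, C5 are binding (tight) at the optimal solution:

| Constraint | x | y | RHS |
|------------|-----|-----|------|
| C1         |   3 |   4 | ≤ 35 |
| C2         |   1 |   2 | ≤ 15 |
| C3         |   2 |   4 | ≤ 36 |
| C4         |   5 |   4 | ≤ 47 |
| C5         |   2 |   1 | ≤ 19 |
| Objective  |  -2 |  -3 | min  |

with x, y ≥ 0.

At x = 5, y = 5, compute slack b - a·x for each constraint:
  C1: 35 − 35 = 0  (binding)
  C2: 15 − 15 = 0  (binding)
  C3: 36 − 30 = 6  (slack)
  C4: 47 − 45 = 2  (slack)
  C5: 19 − 15 = 4  (slack)

Optimal: x = 5, y = 5
Binding: C1, C2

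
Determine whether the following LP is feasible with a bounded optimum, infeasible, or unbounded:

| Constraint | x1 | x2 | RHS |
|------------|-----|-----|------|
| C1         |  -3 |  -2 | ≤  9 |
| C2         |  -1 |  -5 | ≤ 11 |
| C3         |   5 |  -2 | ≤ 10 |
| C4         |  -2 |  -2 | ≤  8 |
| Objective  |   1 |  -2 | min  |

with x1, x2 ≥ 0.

Unbounded (objective can decrease without bound)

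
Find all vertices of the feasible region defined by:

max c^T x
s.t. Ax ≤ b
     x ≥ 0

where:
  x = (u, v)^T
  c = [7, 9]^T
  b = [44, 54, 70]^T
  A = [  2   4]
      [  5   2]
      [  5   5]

(0, 0), (10.8, 0), (8.667, 5.333), (6, 8), (0, 11)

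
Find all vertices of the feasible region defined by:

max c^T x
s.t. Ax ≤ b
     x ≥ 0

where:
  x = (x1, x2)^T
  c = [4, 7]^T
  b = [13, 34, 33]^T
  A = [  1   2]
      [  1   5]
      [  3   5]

(0, 0), (11, 0), (1, 6), (0, 6.5)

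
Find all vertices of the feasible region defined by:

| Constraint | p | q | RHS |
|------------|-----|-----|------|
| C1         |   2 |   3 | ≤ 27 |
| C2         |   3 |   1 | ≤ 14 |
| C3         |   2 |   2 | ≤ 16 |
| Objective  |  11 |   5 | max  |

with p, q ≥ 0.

(0, 0), (4.667, 0), (3, 5), (0, 8)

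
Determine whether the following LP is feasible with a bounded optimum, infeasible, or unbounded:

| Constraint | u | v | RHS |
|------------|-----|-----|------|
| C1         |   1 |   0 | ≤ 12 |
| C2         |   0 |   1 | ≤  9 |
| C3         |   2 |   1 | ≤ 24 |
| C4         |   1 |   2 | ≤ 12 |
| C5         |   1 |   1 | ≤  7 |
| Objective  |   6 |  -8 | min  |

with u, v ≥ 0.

Feasible with a bounded optimal solution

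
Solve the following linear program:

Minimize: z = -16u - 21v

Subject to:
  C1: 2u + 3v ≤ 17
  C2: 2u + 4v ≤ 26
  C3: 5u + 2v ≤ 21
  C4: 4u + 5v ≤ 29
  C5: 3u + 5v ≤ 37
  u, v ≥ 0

Evaluate the objective at each vertex of the feasible region:
  z(0, 0) = 0
  z(4.2, 0) = -67.2
  z(2.765, 3.588) = -119.6
  z(1, 5) = -121  ←
  z(0, 5.667) = -119
The minimum is at u = 1, v = 5.

u = 1, v = 5, z = -121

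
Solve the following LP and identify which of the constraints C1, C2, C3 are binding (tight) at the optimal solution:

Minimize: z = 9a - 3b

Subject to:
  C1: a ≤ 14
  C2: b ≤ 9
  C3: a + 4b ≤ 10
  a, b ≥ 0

At a = 0, b = 2.5, compute slack b - a·x for each constraint:
  C1: 14 − 0 = 14  (slack)
  C2: 9 − 2.5 = 6.5  (slack)
  C3: 10 − 10 = 0  (binding)

Optimal: a = 0, b = 2.5
Binding: C3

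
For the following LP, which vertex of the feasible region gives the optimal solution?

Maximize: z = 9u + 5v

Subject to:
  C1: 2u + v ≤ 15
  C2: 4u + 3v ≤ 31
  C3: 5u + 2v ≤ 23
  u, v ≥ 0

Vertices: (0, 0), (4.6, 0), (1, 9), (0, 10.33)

Evaluate the objective at each vertex of the feasible region:
  z(0, 0) = 0
  z(4.6, 0) = 41.4
  z(1, 9) = 54  ←
  z(0, 10.33) = 51.67
The maximum is at u = 1, v = 9.

(1, 9)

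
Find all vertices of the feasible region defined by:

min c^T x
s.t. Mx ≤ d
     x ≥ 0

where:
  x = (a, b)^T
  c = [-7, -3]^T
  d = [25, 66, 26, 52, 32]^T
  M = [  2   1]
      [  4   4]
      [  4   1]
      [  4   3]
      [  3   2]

(0, 0), (6.5, 0), (4, 10), (0, 16)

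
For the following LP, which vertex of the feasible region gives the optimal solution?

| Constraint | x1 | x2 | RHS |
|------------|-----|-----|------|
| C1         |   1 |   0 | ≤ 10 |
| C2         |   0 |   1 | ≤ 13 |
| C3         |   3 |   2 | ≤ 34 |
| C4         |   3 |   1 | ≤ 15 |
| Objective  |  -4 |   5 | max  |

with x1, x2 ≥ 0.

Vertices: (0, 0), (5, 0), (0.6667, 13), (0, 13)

Evaluate the objective at each vertex of the feasible region:
  z(0, 0) = 0
  z(5, 0) = -20
  z(0.6667, 13) = 62.33
  z(0, 13) = 65  ←
The maximum is at x1 = 0, x2 = 13.

(0, 13)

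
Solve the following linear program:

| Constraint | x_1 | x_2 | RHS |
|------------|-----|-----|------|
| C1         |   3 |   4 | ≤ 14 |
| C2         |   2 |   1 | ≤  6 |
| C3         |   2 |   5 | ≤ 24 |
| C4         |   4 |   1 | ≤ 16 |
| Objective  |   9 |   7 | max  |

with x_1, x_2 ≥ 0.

Evaluate the objective at each vertex of the feasible region:
  z(0, 0) = 0
  z(3, 0) = 27
  z(2, 2) = 32  ←
  z(0, 3.5) = 24.5
The maximum is at x_1 = 2, x_2 = 2.

x_1 = 2, x_2 = 2, z = 32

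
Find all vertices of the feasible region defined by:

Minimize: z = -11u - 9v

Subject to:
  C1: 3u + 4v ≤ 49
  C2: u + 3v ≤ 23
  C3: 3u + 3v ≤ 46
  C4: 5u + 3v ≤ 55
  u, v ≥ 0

(0, 0), (11, 0), (8, 5), (0, 7.667)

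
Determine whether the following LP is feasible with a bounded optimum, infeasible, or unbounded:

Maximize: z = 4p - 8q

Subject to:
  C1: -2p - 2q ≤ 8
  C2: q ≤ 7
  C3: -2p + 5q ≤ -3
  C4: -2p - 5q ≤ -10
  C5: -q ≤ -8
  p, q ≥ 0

Infeasible (no feasible solution exists)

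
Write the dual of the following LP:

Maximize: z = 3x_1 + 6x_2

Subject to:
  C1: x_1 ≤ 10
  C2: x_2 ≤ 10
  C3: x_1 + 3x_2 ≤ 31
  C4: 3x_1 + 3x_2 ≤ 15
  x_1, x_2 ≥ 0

Primal max cᵀx s.t. Ax ≤ b, x ≥ 0  →  Dual min bᵀy s.t. Aᵀy ≥ c, y ≥ 0.

Minimize: z = 10y1 + 10y2 + 31y3 + 15y4

Subject to:
  y1 + y3 + 3y4 ≥ 3
  y2 + 3y3 + 3y4 ≥ 6
  y1, y2, y3, y4 ≥ 0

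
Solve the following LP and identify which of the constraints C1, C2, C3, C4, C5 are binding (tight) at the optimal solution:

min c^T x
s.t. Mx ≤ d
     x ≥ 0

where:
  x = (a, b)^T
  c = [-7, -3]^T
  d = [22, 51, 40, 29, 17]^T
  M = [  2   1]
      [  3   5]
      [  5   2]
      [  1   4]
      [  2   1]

At a = 6, b = 5, compute slack b - a·x for each constraint:
  C1: 22 − 17 = 5  (slack)
  C2: 51 − 43 = 8  (slack)
  C3: 40 − 40 = 0  (binding)
  C4: 29 − 26 = 3  (slack)
  C5: 17 − 17 = 0  (binding)

Optimal: a = 6, b = 5
Binding: C3, C5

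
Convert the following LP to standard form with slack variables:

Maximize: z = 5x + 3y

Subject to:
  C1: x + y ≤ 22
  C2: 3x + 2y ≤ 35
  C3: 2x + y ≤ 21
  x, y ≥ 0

max z = 5x + 3y

s.t.
  x + y + s1 = 22
  3x + 2y + s2 = 35
  2x + y + s3 = 21
  x, y, s1, s2, s3 ≥ 0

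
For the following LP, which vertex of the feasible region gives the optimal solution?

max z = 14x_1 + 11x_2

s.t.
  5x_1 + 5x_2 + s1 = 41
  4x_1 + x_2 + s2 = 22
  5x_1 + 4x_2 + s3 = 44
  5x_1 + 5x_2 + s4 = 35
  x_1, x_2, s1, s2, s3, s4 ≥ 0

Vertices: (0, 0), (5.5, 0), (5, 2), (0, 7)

Evaluate the objective at each vertex of the feasible region:
  z(0, 0) = 0
  z(5.5, 0) = 77
  z(5, 2) = 92  ←
  z(0, 7) = 77
The maximum is at x_1 = 5, x_2 = 2.

(5, 2)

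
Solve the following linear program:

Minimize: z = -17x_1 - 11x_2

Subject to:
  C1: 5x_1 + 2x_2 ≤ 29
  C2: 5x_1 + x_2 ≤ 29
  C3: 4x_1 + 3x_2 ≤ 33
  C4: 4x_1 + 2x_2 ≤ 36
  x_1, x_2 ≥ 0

Evaluate the objective at each vertex of the feasible region:
  z(0, 0) = 0
  z(5.8, 0) = -98.6
  z(3, 7) = -128  ←
  z(0, 11) = -121
The minimum is at x_1 = 3, x_2 = 7.

x_1 = 3, x_2 = 7, z = -128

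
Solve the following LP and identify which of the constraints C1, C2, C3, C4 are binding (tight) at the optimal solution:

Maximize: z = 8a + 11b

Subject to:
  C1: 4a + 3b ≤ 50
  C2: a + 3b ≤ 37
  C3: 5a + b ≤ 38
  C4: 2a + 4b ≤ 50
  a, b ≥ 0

At a = 5, b = 10, compute slack b - a·x for each constraint:
  C1: 50 − 50 = 0  (binding)
  C2: 37 − 35 = 2  (slack)
  C3: 38 − 35 = 3  (slack)
  C4: 50 − 50 = 0  (binding)

Optimal: a = 5, b = 10
Binding: C1, C4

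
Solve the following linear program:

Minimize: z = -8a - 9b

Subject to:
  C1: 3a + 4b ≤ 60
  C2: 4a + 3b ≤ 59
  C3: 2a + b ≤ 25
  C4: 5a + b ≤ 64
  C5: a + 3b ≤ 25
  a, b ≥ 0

Evaluate the objective at each vertex of the feasible region:
  z(0, 0) = 0
  z(12.5, 0) = -100
  z(10, 5) = -125  ←
  z(0, 8.333) = -75
The minimum is at a = 10, b = 5.

a = 10, b = 5, z = -125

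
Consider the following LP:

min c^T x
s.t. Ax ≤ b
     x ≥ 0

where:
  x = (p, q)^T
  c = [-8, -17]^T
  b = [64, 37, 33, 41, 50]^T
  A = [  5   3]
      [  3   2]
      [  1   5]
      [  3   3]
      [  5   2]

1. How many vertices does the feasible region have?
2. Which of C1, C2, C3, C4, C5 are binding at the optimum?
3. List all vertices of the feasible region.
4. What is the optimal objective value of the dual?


1. 4
2. C3, C5
3. (0, 0), (10, 0), (8, 5), (0, 6.6)
4. -149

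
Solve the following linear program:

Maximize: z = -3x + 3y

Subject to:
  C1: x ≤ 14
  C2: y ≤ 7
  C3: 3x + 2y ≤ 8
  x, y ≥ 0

Evaluate the objective at each vertex of the feasible region:
  z(0, 0) = 0
  z(2.667, 0) = -8
  z(0, 4) = 12  ←
The maximum is at x = 0, y = 4.

x = 0, y = 4, z = 12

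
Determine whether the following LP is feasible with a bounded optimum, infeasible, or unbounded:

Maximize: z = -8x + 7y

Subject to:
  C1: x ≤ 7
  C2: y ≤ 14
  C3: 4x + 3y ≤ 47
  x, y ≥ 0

Feasible with a bounded optimal solution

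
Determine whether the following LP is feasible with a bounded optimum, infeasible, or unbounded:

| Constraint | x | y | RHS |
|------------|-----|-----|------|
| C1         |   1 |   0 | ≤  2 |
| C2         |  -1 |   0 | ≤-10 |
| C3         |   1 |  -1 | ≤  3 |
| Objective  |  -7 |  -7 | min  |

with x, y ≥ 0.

Infeasible (no feasible solution exists)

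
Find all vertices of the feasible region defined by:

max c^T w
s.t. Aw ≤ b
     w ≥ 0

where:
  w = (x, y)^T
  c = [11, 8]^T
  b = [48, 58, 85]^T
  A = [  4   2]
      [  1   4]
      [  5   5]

(0, 0), (12, 0), (7, 10), (3.333, 13.67), (0, 14.5)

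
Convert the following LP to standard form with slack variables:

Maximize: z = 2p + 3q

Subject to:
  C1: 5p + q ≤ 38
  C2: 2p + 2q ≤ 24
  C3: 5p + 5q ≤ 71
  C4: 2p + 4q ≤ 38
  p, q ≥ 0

max z = 2p + 3q

s.t.
  5p + q + s1 = 38
  2p + 2q + s2 = 24
  5p + 5q + s3 = 71
  2p + 4q + s4 = 38
  p, q, s1, s2, s3, s4 ≥ 0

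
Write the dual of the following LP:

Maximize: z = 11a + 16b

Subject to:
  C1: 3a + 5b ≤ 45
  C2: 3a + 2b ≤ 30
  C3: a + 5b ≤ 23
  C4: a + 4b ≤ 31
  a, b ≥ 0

Primal max cᵀx s.t. Ax ≤ b, x ≥ 0  →  Dual min bᵀy s.t. Aᵀy ≥ c, y ≥ 0.

Minimize: z = 45y1 + 30y2 + 23y3 + 31y4

Subject to:
  3y1 + 3y2 + y3 + y4 ≥ 11
  5y1 + 2y2 + 5y3 + 4y4 ≥ 16
  y1, y2, y3, y4 ≥ 0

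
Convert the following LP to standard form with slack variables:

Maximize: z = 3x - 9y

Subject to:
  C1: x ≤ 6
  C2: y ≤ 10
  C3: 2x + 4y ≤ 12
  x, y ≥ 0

max z = 3x - 9y

s.t.
  x + s1 = 6
  y + s2 = 10
  2x + 4y + s3 = 12
  x, y, s1, s2, s3 ≥ 0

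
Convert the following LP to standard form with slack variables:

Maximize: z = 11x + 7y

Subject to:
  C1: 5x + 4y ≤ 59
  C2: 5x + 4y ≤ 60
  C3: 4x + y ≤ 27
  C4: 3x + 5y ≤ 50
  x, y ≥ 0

max z = 11x + 7y

s.t.
  5x + 4y + s1 = 59
  5x + 4y + s2 = 60
  4x + y + s3 = 27
  3x + 5y + s4 = 50
  x, y, s1, s2, s3, s4 ≥ 0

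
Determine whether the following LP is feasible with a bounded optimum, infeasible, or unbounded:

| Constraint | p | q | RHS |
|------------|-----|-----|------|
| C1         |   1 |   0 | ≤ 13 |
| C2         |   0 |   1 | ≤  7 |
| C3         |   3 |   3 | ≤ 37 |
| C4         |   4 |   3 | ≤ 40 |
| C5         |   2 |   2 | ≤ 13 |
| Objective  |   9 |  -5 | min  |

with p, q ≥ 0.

Feasible with a bounded optimal solution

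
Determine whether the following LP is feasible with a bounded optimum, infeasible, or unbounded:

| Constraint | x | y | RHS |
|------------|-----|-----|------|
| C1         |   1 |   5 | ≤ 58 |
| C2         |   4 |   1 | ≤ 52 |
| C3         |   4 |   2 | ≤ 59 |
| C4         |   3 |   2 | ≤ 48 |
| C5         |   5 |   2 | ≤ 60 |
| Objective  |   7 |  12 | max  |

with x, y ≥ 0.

Feasible with a bounded optimal solution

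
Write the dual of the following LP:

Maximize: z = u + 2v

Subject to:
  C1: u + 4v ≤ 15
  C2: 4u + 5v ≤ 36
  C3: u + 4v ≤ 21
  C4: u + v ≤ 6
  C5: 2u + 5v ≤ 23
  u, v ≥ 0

Primal max cᵀx s.t. Ax ≤ b, x ≥ 0  →  Dual min bᵀy s.t. Aᵀy ≥ c, y ≥ 0.

Minimize: z = 15y1 + 36y2 + 21y3 + 6y4 + 23y5

Subject to:
  y1 + 4y2 + y3 + y4 + 2y5 ≥ 1
  4y1 + 5y2 + 4y3 + y4 + 5y5 ≥ 2
  y1, y2, y3, y4, y5 ≥ 0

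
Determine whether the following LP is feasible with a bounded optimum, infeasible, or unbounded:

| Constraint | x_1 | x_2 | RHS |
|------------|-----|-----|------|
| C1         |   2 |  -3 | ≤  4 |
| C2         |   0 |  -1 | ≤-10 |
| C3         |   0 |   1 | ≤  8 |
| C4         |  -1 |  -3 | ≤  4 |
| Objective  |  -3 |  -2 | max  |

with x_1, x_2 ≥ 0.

Infeasible (no feasible solution exists)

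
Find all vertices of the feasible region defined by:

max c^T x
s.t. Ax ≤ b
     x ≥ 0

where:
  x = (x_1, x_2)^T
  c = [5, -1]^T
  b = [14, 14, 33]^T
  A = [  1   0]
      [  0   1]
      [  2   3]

(0, 0), (14, 0), (14, 1.667), (0, 11)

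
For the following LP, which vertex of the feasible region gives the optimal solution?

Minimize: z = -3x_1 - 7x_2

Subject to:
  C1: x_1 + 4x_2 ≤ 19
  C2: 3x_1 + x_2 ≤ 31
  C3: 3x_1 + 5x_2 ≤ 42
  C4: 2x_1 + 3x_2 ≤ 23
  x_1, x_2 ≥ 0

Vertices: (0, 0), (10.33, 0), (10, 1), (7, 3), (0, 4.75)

Evaluate the objective at each vertex of the feasible region:
  z(0, 0) = 0
  z(10.33, 0) = -31
  z(10, 1) = -37
  z(7, 3) = -42  ←
  z(0, 4.75) = -33.25
The minimum is at x_1 = 7, x_2 = 3.

(7, 3)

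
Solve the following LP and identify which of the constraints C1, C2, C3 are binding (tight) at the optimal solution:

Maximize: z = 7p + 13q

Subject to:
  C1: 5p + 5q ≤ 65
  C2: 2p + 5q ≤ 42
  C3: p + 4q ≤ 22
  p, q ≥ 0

At p = 10, q = 3, compute slack b - a·x for each constraint:
  C1: 65 − 65 = 0  (binding)
  C2: 42 − 35 = 7  (slack)
  C3: 22 − 22 = 0  (binding)

Optimal: p = 10, q = 3
Binding: C1, C3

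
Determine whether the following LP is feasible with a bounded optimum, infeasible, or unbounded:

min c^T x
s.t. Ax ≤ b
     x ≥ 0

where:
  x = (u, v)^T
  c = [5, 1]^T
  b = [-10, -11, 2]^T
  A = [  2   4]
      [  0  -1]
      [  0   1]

Infeasible (no feasible solution exists)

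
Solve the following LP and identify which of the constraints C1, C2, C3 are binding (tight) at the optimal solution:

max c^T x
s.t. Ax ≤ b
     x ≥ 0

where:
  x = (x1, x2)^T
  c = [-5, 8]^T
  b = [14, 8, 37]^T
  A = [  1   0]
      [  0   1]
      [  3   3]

At x1 = 0, x2 = 8, compute slack b - a·x for each constraint:
  C1: 14 − 0 = 14  (slack)
  C2: 8 − 8 = 0  (binding)
  C3: 37 − 24 = 13  (slack)

Optimal: x1 = 0, x2 = 8
Binding: C2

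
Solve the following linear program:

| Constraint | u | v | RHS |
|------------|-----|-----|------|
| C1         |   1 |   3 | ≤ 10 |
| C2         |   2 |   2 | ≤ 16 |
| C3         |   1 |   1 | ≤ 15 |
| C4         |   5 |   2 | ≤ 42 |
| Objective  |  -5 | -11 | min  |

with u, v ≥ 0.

Evaluate the objective at each vertex of the feasible region:
  z(0, 0) = 0
  z(8, 0) = -40
  z(7, 1) = -46  ←
  z(0, 3.333) = -36.67
The minimum is at u = 7, v = 1.

u = 7, v = 1, z = -46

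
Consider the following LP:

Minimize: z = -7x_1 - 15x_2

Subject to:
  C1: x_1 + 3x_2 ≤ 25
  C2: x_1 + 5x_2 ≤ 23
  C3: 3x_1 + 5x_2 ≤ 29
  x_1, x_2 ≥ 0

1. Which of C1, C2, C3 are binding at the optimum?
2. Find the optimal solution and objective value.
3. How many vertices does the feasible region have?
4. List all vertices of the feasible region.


1. C2, C3
2. x_1 = 3, x_2 = 4, z = -81
3. 4
4. (0, 0), (9.667, 0), (3, 4), (0, 4.6)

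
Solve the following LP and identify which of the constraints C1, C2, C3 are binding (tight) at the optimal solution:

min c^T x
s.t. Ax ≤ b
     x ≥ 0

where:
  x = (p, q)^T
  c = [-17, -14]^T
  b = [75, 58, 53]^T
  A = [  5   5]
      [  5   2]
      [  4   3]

At p = 8, q = 7, compute slack b - a·x for each constraint:
  C1: 75 − 75 = 0  (binding)
  C2: 58 − 54 = 4  (slack)
  C3: 53 − 53 = 0  (binding)

Optimal: p = 8, q = 7
Binding: C1, C3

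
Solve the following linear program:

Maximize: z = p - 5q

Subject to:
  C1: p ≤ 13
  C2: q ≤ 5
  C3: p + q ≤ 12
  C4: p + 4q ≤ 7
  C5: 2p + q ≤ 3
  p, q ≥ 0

Evaluate the objective at each vertex of the feasible region:
  z(0, 0) = 0
  z(1.5, 0) = 1.5  ←
  z(0.7143, 1.571) = -7.143
  z(0, 1.75) = -8.75
The maximum is at p = 1.5, q = 0.

p = 1.5, q = 0, z = 1.5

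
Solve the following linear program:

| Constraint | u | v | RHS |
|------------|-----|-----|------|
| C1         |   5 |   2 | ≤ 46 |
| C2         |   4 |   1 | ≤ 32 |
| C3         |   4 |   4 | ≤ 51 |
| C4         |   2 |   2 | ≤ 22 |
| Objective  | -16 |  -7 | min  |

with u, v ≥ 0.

Evaluate the objective at each vertex of the feasible region:
  z(0, 0) = 0
  z(8, 0) = -128
  z(7, 4) = -140  ←
  z(0, 11) = -77
The minimum is at u = 7, v = 4.

u = 7, v = 4, z = -140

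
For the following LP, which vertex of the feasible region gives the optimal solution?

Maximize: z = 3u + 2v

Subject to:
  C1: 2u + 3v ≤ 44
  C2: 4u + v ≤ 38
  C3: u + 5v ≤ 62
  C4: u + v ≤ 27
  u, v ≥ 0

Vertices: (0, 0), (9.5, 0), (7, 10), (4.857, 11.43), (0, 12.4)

Evaluate the objective at each vertex of the feasible region:
  z(0, 0) = 0
  z(9.5, 0) = 28.5
  z(7, 10) = 41  ←
  z(4.857, 11.43) = 37.43
  z(0, 12.4) = 24.8
The maximum is at u = 7, v = 10.

(7, 10)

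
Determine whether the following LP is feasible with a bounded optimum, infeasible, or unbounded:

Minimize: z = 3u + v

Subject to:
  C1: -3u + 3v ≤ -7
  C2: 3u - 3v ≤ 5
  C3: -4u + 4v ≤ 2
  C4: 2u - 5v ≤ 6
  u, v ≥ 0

Infeasible (no feasible solution exists)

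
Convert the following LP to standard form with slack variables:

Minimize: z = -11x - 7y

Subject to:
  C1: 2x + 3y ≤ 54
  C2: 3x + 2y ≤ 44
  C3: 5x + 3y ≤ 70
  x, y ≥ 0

min z = -11x - 7y

s.t.
  2x + 3y + s1 = 54
  3x + 2y + s2 = 44
  5x + 3y + s3 = 70
  x, y, s1, s2, s3 ≥ 0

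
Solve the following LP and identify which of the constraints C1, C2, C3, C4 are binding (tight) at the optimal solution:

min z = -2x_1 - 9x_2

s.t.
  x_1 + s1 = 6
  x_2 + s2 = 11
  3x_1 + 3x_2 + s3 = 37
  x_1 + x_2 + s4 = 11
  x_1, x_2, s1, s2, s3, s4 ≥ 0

At x_1 = 0, x_2 = 11, compute slack b - a·x for each constraint:
  C1: 6 − 0 = 6  (slack)
  C2: 11 − 11 = 0  (binding)
  C3: 37 − 33 = 4  (slack)
  C4: 11 − 11 = 0  (binding)

Optimal: x_1 = 0, x_2 = 11
Binding: C2, C4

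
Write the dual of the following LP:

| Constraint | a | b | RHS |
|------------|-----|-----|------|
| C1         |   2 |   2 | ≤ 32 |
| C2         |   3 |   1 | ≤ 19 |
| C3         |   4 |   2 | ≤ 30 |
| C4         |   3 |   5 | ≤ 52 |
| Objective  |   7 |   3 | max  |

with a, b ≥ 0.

Primal max cᵀx s.t. Ax ≤ b, x ≥ 0  →  Dual min bᵀy s.t. Aᵀy ≥ c, y ≥ 0.

Minimize: z = 32y1 + 19y2 + 30y3 + 52y4

Subject to:
  2y1 + 3y2 + 4y3 + 3y4 ≥ 7
  2y1 + y2 + 2y3 + 5y4 ≥ 3
  y1, y2, y3, y4 ≥ 0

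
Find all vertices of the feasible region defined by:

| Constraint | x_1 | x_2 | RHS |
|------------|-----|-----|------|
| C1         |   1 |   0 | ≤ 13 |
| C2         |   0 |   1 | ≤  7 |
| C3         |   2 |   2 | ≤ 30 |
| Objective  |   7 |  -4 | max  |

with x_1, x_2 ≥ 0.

(0, 0), (13, 0), (13, 2), (8, 7), (0, 7)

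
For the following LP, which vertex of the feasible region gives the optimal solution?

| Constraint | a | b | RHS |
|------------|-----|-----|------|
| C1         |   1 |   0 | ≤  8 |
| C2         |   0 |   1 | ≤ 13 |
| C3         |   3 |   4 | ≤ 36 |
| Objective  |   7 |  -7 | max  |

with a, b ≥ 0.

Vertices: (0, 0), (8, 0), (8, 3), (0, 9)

Evaluate the objective at each vertex of the feasible region:
  z(0, 0) = 0
  z(8, 0) = 56  ←
  z(8, 3) = 35
  z(0, 9) = -63
The maximum is at a = 8, b = 0.

(8, 0)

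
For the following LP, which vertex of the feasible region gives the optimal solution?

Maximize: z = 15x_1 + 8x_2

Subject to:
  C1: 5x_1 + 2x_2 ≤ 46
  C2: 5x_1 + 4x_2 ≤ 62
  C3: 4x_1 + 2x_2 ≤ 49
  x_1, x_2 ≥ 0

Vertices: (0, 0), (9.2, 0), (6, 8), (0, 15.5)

Evaluate the objective at each vertex of the feasible region:
  z(0, 0) = 0
  z(9.2, 0) = 138
  z(6, 8) = 154  ←
  z(0, 15.5) = 124
The maximum is at x_1 = 6, x_2 = 8.

(6, 8)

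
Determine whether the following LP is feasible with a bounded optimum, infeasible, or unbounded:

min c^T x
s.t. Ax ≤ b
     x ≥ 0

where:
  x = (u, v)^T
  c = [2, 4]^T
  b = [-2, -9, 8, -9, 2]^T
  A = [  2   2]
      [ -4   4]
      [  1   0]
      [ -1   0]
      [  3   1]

Infeasible (no feasible solution exists)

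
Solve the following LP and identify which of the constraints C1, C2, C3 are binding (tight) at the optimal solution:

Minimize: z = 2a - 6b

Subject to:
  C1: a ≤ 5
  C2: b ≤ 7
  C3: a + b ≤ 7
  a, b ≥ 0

At a = 0, b = 7, compute slack b - a·x for each constraint:
  C1: 5 − 0 = 5  (slack)
  C2: 7 − 7 = 0  (binding)
  C3: 7 − 7 = 0  (binding)

Optimal: a = 0, b = 7
Binding: C2, C3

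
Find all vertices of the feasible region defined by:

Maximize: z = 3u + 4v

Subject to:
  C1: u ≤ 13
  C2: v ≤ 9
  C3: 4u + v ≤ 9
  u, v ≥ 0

(0, 0), (2.25, 0), (0, 9)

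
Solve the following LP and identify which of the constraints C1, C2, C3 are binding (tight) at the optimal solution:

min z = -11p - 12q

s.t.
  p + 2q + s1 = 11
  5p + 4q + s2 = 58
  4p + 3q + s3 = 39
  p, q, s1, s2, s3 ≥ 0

At p = 9, q = 1, compute slack b - a·x for each constraint:
  C1: 11 − 11 = 0  (binding)
  C2: 58 − 49 = 9  (slack)
  C3: 39 − 39 = 0  (binding)

Optimal: p = 9, q = 1
Binding: C1, C3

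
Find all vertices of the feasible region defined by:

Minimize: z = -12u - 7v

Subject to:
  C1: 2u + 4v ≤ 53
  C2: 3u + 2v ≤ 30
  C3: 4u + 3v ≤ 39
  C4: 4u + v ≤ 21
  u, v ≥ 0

(0, 0), (5.25, 0), (3, 9), (0, 13)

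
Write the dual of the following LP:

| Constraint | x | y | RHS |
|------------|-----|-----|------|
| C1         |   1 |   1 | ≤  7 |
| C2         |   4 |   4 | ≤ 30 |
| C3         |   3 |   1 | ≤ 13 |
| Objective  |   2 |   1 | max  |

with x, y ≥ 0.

Primal max cᵀx s.t. Ax ≤ b, x ≥ 0  →  Dual min bᵀy s.t. Aᵀy ≥ c, y ≥ 0.

Minimize: z = 7y1 + 30y2 + 13y3

Subject to:
  y1 + 4y2 + 3y3 ≥ 2
  y1 + 4y2 + y3 ≥ 1
  y1, y2, y3 ≥ 0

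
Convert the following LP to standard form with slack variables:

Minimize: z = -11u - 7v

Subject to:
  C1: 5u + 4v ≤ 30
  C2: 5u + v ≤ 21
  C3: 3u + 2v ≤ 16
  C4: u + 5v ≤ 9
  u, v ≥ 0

min z = -11u - 7v

s.t.
  5u + 4v + s1 = 30
  5u + v + s2 = 21
  3u + 2v + s3 = 16
  u + 5v + s4 = 9
  u, v, s1, s2, s3, s4 ≥ 0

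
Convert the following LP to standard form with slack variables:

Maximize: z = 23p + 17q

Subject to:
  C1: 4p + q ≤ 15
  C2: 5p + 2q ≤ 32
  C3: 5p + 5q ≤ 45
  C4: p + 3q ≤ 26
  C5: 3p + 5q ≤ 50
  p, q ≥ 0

max z = 23p + 17q

s.t.
  4p + q + s1 = 15
  5p + 2q + s2 = 32
  5p + 5q + s3 = 45
  p + 3q + s4 = 26
  3p + 5q + s5 = 50
  p, q, s1, s2, s3, s4, s5 ≥ 0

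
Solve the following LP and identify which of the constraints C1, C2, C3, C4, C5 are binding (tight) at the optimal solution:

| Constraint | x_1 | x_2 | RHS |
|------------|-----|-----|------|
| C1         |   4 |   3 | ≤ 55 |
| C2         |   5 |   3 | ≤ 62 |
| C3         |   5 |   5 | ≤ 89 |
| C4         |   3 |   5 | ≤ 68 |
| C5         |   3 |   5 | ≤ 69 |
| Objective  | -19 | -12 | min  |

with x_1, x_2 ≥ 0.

At x_1 = 7, x_2 = 9, compute slack b - a·x for each constraint:
  C1: 55 − 55 = 0  (binding)
  C2: 62 − 62 = 0  (binding)
  C3: 89 − 80 = 9  (slack)
  C4: 68 − 66 = 2  (slack)
  C5: 69 − 66 = 3  (slack)

Optimal: x_1 = 7, x_2 = 9
Binding: C1, C2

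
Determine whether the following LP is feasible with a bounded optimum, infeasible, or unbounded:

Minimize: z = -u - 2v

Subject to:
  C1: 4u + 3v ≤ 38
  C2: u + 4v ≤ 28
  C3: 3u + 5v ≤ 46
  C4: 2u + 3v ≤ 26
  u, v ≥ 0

Feasible with a bounded optimal solution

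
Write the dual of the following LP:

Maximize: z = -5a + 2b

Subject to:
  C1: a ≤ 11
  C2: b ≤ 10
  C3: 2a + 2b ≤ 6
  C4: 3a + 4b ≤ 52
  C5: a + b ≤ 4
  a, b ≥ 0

Primal max cᵀx s.t. Ax ≤ b, x ≥ 0  →  Dual min bᵀy s.t. Aᵀy ≥ c, y ≥ 0.

Minimize: z = 11y1 + 10y2 + 6y3 + 52y4 + 4y5

Subject to:
  y1 + 2y3 + 3y4 + y5 ≥ -5
  y2 + 2y3 + 4y4 + y5 ≥ 2
  y1, y2, y3, y4, y5 ≥ 0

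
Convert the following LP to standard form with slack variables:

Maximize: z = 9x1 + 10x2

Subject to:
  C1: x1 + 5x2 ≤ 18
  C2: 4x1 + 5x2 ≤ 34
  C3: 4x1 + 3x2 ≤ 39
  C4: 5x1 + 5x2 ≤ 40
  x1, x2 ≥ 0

max z = 9x1 + 10x2

s.t.
  x1 + 5x2 + s1 = 18
  4x1 + 5x2 + s2 = 34
  4x1 + 3x2 + s3 = 39
  5x1 + 5x2 + s4 = 40
  x1, x2, s1, s2, s3, s4 ≥ 0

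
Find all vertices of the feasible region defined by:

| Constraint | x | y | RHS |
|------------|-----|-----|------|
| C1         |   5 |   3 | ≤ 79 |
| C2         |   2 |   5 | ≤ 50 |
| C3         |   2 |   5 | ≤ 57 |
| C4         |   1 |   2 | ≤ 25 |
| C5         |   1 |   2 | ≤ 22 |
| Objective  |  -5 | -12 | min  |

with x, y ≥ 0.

(0, 0), (15.8, 0), (13.14, 4.429), (10, 6), (0, 10)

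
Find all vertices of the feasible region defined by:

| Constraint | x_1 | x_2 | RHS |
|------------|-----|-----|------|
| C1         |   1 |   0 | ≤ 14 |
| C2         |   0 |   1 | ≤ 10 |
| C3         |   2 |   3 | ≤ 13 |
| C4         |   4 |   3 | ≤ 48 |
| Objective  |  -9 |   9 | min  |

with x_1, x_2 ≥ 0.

(0, 0), (6.5, 0), (0, 4.333)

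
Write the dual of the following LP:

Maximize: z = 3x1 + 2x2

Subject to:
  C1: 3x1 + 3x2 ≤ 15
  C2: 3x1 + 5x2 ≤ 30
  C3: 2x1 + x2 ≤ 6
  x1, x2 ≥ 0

Primal max cᵀx s.t. Ax ≤ b, x ≥ 0  →  Dual min bᵀy s.t. Aᵀy ≥ c, y ≥ 0.

Minimize: z = 15y1 + 30y2 + 6y3

Subject to:
  3y1 + 3y2 + 2y3 ≥ 3
  3y1 + 5y2 + y3 ≥ 2
  y1, y2, y3 ≥ 0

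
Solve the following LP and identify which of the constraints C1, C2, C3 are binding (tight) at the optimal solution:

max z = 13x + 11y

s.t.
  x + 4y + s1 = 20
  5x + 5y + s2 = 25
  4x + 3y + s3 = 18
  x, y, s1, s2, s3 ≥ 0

At x = 3, y = 2, compute slack b - a·x for each constraint:
  C1: 20 − 11 = 9  (slack)
  C2: 25 − 25 = 0  (binding)
  C3: 18 − 18 = 0  (binding)

Optimal: x = 3, y = 2
Binding: C2, C3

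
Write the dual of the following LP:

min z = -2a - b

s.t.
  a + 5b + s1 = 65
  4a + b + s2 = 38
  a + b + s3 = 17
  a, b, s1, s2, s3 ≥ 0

Primal min cᵀx s.t. Ax ≤ b, x ≥ 0  →  Dual max −bᵀy s.t. Aᵀy ≥ −c, y ≥ 0.

Maximize: z = -65y1 - 38y2 - 17y3

Subject to:
  y1 + 4y2 + y3 ≥ 2
  5y1 + y2 + y3 ≥ 1
  y1, y2, y3 ≥ 0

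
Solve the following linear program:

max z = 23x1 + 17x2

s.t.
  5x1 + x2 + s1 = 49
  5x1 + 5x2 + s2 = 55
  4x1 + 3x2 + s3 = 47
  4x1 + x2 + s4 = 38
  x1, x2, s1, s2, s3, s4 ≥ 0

Evaluate the objective at each vertex of the feasible region:
  z(0, 0) = 0
  z(9.5, 0) = 218.5
  z(9, 2) = 241  ←
  z(0, 11) = 187
The maximum is at x1 = 9, x2 = 2.

x1 = 9, x2 = 2, z = 241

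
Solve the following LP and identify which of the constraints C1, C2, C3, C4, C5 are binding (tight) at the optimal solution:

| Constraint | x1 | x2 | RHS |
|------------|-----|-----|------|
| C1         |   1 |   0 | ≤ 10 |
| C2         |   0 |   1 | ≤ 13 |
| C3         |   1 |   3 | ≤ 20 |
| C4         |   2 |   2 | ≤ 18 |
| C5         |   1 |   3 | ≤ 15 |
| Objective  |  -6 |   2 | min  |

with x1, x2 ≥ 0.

At x1 = 9, x2 = 0, compute slack b - a·x for each constraint:
  C1: 10 − 9 = 1  (slack)
  C2: 13 − 0 = 13  (slack)
  C3: 20 − 9 = 11  (slack)
  C4: 18 − 18 = 0  (binding)
  C5: 15 − 9 = 6  (slack)

Optimal: x1 = 9, x2 = 0
Binding: C4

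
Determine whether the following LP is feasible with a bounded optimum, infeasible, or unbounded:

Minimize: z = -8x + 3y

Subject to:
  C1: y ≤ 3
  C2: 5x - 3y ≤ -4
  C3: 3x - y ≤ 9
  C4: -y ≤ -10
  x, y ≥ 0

Infeasible (no feasible solution exists)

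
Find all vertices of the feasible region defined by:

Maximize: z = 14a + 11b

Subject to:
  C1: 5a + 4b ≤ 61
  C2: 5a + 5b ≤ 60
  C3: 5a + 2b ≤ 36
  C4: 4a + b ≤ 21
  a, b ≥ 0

(0, 0), (5.25, 0), (3, 9), (0, 12)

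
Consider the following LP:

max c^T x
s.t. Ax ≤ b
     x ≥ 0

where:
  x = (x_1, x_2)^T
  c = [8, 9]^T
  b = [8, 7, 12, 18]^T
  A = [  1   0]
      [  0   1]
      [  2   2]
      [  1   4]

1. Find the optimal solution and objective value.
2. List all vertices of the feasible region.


1. x_1 = 2, x_2 = 4, z = 52
2. (0, 0), (6, 0), (2, 4), (0, 4.5)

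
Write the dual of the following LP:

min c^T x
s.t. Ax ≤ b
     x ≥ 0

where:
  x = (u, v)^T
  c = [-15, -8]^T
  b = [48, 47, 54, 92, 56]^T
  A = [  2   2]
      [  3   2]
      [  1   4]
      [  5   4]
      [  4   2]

Primal min cᵀx s.t. Ax ≤ b, x ≥ 0  →  Dual max −bᵀy s.t. Aᵀy ≥ −c, y ≥ 0.

Maximize: z = -48y1 - 47y2 - 54y3 - 92y4 - 56y5

Subject to:
  2y1 + 3y2 + y3 + 5y4 + 4y5 ≥ 15
  2y1 + 2y2 + 4y3 + 4y4 + 2y5 ≥ 8
  y1, y2, y3, y4, y5 ≥ 0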